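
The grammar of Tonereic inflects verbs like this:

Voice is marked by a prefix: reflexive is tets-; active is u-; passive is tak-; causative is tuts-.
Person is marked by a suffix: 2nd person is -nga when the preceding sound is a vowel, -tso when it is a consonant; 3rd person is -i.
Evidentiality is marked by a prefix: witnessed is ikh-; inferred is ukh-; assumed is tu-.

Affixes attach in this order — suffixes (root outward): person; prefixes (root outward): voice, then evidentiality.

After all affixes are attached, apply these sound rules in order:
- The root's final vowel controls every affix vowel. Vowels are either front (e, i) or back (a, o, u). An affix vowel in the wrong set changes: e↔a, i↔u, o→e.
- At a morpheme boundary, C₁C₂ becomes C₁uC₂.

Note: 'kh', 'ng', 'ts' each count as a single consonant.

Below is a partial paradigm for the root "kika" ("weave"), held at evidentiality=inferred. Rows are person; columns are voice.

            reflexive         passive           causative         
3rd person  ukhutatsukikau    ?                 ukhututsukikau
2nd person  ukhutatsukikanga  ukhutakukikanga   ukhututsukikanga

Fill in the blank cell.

ukhutakukikau

Attach voice passive tak- → takkika.
Attach evidentiality inferred ukh- → ukhtakkika.
Attach person 3rd person -i → ukhtakkikai.
Apply vowel harmony: ukhtakkikai → ukhtakkikau.
Apply epenthesis: ukhtakkikau → ukhutakukikau.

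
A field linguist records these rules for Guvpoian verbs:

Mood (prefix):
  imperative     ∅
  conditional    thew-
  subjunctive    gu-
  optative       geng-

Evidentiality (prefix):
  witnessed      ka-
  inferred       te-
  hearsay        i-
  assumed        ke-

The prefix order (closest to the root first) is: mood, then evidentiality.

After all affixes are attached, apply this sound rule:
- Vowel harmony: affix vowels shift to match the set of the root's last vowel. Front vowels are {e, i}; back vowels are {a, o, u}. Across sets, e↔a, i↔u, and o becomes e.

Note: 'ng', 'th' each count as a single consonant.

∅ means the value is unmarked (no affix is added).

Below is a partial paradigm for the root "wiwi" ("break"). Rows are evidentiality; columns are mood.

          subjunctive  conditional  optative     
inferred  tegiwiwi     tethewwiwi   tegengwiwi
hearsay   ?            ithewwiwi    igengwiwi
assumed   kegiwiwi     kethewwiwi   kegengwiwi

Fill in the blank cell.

igiwiwi

Attach mood subjunctive gu- → guwiwi.
Attach evidentiality hearsay i- → iguwiwi.
Apply vowel harmony: iguwiwi → igiwiwi.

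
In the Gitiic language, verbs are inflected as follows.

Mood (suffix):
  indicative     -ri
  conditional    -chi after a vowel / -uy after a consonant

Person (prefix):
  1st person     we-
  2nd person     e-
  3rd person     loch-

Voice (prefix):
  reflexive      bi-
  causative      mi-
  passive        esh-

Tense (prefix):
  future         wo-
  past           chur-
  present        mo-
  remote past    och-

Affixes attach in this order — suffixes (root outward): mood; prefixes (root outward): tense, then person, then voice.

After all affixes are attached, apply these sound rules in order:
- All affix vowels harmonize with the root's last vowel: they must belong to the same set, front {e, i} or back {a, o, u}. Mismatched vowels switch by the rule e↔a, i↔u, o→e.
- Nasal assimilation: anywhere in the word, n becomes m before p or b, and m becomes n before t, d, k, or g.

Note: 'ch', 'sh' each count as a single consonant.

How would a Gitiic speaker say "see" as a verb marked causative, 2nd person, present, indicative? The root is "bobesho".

Attach tense present mo- → mobobesho.
Attach mood indicative -ri → mobobeshori.
Attach person 2nd person e- → emobobeshori.
Attach voice causative mi- → miemobobeshori.
Apply vowel harmony: miemobobeshori → muamobobeshoru.
Nasal assimilation: no change.

muamobobeshoru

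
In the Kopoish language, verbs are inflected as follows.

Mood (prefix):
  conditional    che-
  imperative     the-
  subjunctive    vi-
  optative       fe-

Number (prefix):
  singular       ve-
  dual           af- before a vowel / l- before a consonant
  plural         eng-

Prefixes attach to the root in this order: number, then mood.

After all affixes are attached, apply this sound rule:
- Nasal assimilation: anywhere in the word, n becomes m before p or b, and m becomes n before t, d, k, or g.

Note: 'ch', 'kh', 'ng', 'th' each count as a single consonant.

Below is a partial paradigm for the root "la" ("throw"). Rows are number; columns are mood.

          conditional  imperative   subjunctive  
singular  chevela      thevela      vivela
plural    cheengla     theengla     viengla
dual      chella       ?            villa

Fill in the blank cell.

thella

Attach number dual l- (before consonant 'l') → lla.
Attach mood imperative the- → thella.
Nasal assimilation: no change.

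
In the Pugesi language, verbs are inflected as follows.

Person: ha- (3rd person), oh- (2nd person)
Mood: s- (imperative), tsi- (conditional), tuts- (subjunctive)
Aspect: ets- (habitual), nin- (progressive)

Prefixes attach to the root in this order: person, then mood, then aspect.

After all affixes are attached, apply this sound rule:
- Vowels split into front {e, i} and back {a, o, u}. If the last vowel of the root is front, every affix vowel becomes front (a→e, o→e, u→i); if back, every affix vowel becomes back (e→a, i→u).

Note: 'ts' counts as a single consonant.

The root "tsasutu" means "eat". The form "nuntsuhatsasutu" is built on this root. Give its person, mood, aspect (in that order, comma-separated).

3rd person, conditional, progressive

Segment: nin-tsi-ha-tsasutu.
person: ha- → 3rd person.
mood: tsi- → conditional.
aspect: nin- → progressive.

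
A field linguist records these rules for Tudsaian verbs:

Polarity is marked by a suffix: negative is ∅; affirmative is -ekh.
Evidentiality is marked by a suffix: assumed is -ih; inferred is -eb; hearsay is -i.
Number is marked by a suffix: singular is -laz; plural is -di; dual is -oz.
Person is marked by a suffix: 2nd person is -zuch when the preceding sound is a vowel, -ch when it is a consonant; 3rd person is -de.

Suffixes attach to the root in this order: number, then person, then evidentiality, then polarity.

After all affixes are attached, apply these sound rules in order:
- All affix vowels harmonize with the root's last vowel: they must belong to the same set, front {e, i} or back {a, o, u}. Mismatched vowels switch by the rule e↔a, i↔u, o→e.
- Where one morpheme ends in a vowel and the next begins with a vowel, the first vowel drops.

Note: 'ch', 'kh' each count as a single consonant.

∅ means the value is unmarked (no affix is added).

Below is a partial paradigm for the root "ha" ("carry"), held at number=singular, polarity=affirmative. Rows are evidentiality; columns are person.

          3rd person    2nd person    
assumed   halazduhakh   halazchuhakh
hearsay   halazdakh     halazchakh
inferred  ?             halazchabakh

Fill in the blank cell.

halazdabakh

Attach number singular -laz → halaz.
Attach person 3rd person -de → halazde.
Attach evidentiality inferred -eb → halazdeeb.
Attach polarity affirmative -ekh → halazdeebekh.
Apply vowel harmony: halazdeebekh → halazdaabakh.
Apply vowel deletion: halazdaabakh → halazdabakh.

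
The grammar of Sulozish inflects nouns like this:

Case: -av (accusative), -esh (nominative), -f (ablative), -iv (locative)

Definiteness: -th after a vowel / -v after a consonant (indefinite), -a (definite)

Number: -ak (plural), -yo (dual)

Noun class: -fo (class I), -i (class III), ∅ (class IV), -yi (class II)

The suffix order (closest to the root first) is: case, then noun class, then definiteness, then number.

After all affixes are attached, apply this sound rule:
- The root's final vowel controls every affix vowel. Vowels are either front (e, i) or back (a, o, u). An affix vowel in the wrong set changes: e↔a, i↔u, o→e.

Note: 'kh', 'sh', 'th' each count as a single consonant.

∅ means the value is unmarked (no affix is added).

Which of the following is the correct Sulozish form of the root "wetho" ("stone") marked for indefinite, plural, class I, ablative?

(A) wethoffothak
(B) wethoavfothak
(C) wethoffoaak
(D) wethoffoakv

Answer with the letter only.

A

Attach case ablative -f → wethof.
Attach noun class class I -fo → wethoffo.
Attach definiteness indefinite -th (after vowel 'o') → wethoffoth.
Attach number plural -ak → wethoffothak.
Vowel harmony: no change.
So the correct form is wethoffothak, option (A).
(D) wethoffoakv is wrong: it has the affixes in the wrong order.
(B) wethoavfothak is wrong: it uses accusative instead of ablative for case.
(C) wethoffoaak is wrong: it uses definite instead of indefinite for definiteness.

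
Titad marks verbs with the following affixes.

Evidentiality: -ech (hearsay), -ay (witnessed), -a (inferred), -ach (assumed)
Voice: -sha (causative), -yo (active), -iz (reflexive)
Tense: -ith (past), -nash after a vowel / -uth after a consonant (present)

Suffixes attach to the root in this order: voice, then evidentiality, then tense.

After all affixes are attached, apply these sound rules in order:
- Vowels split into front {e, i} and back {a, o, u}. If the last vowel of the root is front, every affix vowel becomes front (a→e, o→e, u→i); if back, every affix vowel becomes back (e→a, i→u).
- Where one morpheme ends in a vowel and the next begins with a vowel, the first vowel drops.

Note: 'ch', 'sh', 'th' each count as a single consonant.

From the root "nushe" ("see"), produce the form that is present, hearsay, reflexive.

nushizechith

Attach voice reflexive -iz → nusheiz.
Attach evidentiality hearsay -ech → nusheizech.
Attach tense present -uth (after consonant 'ch') → nusheizechuth.
Apply vowel harmony: nusheizechuth → nusheizechith.
Apply vowel deletion: nusheizechith → nushizechith.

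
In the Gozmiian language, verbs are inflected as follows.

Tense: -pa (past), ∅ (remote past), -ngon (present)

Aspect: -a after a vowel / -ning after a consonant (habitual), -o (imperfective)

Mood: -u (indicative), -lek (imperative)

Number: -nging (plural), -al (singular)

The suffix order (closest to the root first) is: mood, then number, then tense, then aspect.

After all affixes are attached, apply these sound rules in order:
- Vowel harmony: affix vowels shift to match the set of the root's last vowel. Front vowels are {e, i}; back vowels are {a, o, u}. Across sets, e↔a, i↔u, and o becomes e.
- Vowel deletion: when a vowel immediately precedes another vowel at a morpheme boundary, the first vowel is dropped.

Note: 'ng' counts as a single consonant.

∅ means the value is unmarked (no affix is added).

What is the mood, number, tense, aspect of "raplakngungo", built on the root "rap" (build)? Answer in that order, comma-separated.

Segment: rap-lek-nging-o.
mood: -lek → imperative.
number: -nging → plural.
tense: ∅ → remote past.
aspect: -o → imperfective.

imperative, plural, remote past, imperfective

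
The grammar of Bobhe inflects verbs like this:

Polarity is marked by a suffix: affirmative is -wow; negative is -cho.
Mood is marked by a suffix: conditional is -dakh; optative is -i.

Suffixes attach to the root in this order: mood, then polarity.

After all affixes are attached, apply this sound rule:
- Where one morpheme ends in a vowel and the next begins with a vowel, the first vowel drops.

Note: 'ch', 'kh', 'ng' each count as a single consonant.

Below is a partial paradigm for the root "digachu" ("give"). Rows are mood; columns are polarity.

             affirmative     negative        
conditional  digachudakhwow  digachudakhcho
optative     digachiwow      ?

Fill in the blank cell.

Attach mood optative -i → digachui.
Attach polarity negative -cho → digachuicho.
Apply vowel deletion: digachuicho → digachicho.

digachicho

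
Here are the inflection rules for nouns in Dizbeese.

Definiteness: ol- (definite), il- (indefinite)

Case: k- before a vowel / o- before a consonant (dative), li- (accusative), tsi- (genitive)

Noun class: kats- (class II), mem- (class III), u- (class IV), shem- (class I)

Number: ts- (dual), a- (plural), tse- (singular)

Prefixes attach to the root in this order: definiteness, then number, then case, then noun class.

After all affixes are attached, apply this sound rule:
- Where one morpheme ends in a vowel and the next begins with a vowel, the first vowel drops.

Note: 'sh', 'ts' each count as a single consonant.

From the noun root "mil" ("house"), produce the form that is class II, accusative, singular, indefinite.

Attach definiteness indefinite il- → ilmil.
Attach number singular tse- → tseilmil.
Attach case accusative li- → litseilmil.
Attach noun class class II kats- → katslitseilmil.
Apply vowel deletion: katslitseilmil → katslitsilmil.

katslitsilmil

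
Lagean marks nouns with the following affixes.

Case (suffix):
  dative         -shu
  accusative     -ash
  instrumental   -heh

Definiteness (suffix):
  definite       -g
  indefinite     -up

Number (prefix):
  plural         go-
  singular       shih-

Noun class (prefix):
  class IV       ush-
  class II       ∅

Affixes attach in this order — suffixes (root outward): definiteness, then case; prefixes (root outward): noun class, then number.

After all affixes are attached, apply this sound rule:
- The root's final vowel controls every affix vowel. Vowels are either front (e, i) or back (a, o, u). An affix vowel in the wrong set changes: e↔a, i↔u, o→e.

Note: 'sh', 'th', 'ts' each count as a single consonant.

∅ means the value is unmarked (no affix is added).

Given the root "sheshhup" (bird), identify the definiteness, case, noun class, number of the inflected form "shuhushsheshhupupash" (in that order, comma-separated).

indefinite, accusative, class IV, singular

Segment: shih-ush-sheshhup-up-ash.
definiteness: -up → indefinite.
case: -ash → accusative.
noun class: ush- → class IV.
number: shih- → singular.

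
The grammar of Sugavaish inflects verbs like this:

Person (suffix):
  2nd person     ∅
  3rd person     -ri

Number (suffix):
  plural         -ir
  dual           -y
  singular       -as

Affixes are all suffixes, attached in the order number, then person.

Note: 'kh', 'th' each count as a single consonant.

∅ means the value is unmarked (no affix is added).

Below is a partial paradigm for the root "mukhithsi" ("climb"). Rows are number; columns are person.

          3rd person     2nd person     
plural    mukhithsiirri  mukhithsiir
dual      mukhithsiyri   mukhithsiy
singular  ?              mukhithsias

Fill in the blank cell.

Attach number singular -as → mukhithsias.
Attach person 3rd person -ri → mukhithsiasri.

mukhithsiasri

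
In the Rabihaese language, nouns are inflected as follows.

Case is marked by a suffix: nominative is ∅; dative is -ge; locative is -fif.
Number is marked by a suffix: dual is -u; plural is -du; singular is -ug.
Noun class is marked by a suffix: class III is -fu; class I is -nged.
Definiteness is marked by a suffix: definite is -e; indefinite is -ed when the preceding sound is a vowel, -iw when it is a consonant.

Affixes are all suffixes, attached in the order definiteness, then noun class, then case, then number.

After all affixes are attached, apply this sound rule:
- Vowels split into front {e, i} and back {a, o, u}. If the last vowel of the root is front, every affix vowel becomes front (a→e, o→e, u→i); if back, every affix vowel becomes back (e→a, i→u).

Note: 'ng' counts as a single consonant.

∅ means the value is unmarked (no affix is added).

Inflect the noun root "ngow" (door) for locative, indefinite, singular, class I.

ngowuwngadfufug

Attach definiteness indefinite -iw (after consonant 'w') → ngowiw.
Attach noun class class I -nged → ngowiwnged.
Attach case locative -fif → ngowiwngedfif.
Attach number singular -ug → ngowiwngedfifug.
Apply vowel harmony: ngowiwngedfifug → ngowuwngadfufug.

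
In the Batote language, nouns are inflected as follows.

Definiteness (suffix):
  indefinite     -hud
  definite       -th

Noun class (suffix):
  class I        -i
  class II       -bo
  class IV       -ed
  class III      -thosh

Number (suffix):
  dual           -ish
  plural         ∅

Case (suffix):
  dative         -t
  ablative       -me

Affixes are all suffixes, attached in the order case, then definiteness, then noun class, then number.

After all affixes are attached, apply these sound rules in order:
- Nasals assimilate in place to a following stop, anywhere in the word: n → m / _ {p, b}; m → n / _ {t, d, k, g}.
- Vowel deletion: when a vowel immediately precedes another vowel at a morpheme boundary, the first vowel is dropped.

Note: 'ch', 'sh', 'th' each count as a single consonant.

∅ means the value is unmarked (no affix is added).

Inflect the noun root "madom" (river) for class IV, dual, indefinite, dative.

madonthudedish

Attach case dative -t → madomt.
Attach definiteness indefinite -hud → madomthud.
Attach noun class class IV -ed → madomthuded.
Attach number dual -ish → madomthudedish.
Apply nasal assimilation: madomthudedish → madonthudedish.
Vowel deletion: no change.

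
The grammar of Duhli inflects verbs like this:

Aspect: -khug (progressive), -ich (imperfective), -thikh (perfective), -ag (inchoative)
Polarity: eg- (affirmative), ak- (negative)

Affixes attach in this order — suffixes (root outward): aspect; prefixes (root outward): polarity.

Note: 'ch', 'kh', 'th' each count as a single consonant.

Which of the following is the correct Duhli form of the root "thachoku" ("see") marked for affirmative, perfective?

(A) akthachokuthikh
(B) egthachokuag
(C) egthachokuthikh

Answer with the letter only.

C

Attach aspect perfective -thikh → thachokuthikh.
Attach polarity affirmative eg- → egthachokuthikh.
So the correct form is egthachokuthikh, option (C).
(A) akthachokuthikh is wrong: it uses negative instead of affirmative for polarity.
(B) egthachokuag is wrong: it uses inchoative instead of perfective for aspect.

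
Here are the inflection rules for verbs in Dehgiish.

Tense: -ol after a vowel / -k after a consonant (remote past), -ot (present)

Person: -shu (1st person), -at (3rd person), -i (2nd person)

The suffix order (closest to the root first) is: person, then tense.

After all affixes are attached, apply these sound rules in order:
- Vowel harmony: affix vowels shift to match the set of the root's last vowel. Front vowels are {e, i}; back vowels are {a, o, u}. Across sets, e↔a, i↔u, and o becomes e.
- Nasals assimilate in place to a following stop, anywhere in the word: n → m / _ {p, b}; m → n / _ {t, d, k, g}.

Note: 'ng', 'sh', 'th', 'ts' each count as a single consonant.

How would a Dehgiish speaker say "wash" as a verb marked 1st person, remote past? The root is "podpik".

Attach person 1st person -shu → podpikshu.
Attach tense remote past -ol (after vowel 'u') → podpikshuol.
Apply vowel harmony: podpikshuol → podpikshiel.
Nasal assimilation: no change.

podpikshiel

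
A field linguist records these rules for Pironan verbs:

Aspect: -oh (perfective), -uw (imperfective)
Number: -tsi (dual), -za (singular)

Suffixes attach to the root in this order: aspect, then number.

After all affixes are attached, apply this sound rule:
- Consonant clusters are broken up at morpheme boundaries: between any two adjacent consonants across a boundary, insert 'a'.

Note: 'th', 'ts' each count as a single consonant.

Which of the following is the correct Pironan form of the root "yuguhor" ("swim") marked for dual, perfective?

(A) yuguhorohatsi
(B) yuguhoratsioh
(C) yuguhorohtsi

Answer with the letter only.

Attach aspect perfective -oh → yuguhoroh.
Attach number dual -tsi → yuguhorohtsi.
Apply epenthesis: yuguhorohtsi → yuguhorohatsi.
So the correct form is yuguhorohatsi, option (A).
(B) yuguhoratsioh is wrong: it has the affixes in the wrong order.
(C) yuguhorohtsi is wrong: it fails to apply the sound rule(s).

A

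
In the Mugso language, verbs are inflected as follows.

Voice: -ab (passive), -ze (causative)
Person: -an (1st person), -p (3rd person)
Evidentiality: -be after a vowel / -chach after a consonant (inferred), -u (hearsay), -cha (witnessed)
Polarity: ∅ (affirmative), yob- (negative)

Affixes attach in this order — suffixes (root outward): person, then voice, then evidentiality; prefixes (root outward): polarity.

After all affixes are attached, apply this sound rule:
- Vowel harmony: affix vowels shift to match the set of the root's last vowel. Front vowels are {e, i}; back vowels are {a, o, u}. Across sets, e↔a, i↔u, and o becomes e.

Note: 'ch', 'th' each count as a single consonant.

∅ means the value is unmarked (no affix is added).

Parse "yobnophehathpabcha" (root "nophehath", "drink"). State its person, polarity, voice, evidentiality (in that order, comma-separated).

Segment: yob-nophehath-p-ab-cha.
person: -p → 3rd person.
polarity: yob- → negative.
voice: -ab → passive.
evidentiality: -cha → witnessed.

3rd person, negative, passive, witnessed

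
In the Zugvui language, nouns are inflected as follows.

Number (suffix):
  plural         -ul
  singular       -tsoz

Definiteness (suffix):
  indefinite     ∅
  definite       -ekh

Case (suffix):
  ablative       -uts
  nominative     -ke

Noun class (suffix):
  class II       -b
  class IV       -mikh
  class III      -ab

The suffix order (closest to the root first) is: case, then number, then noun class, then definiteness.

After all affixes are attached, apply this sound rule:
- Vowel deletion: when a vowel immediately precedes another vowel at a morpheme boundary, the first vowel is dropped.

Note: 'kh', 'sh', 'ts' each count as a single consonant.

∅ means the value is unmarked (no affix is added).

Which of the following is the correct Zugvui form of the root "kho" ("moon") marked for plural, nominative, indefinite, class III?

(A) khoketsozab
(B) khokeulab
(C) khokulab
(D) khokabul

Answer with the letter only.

Attach case nominative -ke → khoke.
Attach number plural -ul → khokeul.
Attach noun class class III -ab → khokeulab.
definiteness = indefinite: zero marking, form stays khokeulab.
Apply vowel deletion: khokeulab → khokulab.
So the correct form is khokulab, option (C).
(A) khoketsozab is wrong: it uses singular instead of plural for number.
(D) khokabul is wrong: it has the affixes in the wrong order.
(B) khokeulab is wrong: it fails to apply the sound rule(s).

C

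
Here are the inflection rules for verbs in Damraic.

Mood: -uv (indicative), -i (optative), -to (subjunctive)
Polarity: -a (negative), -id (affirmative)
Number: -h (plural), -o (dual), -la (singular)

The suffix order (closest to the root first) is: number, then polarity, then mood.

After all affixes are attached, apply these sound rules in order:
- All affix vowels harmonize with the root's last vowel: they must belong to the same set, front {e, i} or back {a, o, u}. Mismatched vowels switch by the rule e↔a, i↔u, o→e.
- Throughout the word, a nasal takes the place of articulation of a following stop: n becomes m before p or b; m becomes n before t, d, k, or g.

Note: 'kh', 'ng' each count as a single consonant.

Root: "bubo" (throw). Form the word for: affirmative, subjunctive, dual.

bubooudto

Attach number dual -o → buboo.
Attach polarity affirmative -id → bubooid.
Attach mood subjunctive -to → bubooidto.
Apply vowel harmony: bubooidto → bubooudto.
Nasal assimilation: no change.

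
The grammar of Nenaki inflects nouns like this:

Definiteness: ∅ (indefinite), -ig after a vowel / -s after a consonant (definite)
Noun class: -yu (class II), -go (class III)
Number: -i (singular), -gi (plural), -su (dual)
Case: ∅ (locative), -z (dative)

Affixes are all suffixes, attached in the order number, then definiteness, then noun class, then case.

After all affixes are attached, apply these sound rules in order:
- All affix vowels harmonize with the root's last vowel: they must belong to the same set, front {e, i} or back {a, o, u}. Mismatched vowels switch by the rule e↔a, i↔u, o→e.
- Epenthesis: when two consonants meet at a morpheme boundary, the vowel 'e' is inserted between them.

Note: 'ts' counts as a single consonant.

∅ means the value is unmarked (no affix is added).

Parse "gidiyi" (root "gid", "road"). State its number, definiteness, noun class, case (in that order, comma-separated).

singular, indefinite, class II, locative

Segment: gid-i-yu.
number: -i → singular.
definiteness: ∅ → indefinite.
noun class: -yu → class II.
case: ∅ → locative.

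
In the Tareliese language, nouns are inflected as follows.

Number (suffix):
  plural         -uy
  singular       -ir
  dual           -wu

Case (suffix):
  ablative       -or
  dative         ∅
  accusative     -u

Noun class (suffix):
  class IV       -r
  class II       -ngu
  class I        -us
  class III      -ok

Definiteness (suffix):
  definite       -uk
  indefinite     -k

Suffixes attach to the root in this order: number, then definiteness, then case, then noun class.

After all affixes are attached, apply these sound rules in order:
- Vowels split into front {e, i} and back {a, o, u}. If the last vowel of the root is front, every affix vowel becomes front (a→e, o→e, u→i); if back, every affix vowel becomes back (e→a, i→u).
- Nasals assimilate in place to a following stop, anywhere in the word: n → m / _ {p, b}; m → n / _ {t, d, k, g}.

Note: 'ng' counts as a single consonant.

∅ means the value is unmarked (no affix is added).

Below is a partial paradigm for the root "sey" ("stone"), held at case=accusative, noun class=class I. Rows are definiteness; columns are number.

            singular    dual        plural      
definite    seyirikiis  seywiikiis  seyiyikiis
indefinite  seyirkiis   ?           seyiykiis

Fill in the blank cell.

Attach number dual -wu → seywu.
Attach definiteness indefinite -k → seywuk.
Attach case accusative -u → seywuku.
Attach noun class class I -us → seywukuus.
Apply vowel harmony: seywukuus → seywikiis.
Nasal assimilation: no change.

seywikiis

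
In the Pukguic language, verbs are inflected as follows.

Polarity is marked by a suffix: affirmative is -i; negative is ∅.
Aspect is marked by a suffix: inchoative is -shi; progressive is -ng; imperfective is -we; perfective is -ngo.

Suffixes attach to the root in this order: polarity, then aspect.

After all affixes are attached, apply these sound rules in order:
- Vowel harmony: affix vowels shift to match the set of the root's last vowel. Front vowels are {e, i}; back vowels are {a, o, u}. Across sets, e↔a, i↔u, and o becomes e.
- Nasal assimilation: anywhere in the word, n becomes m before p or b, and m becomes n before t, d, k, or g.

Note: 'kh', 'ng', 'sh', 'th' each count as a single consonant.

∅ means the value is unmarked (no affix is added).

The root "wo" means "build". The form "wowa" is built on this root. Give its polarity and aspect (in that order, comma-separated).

Segment: wo-we.
polarity: ∅ → negative.
aspect: -we → imperfective.

negative, imperfective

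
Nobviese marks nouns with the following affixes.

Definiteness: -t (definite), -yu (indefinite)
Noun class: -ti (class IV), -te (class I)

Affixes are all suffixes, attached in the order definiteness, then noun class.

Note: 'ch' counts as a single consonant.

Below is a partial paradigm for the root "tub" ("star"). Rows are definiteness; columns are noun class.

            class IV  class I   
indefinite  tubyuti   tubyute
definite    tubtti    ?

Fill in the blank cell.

tubtte

Attach definiteness definite -t → tubt.
Attach noun class class I -te → tubtte.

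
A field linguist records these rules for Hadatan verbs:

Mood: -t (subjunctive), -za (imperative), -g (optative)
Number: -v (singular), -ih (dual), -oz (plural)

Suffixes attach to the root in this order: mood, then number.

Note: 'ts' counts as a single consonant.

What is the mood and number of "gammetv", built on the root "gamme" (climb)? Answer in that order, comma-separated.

subjunctive, singular

Segment: gamme-t-v.
mood: -t → subjunctive.
number: -v → singular.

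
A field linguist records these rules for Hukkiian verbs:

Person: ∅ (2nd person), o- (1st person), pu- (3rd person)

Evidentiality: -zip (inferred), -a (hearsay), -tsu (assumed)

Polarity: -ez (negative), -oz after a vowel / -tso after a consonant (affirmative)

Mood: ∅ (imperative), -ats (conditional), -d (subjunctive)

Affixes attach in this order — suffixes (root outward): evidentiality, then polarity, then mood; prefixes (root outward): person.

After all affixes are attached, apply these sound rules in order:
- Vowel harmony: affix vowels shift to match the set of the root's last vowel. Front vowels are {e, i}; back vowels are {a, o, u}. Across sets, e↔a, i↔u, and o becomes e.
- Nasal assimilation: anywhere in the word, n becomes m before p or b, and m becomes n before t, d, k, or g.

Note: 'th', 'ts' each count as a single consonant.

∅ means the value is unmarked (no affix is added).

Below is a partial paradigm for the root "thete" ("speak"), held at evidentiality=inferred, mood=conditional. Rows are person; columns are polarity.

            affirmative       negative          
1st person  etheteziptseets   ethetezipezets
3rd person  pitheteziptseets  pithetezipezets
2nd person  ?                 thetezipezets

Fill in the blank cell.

Attach evidentiality inferred -zip → thetezip.
person = 2nd person: zero marking, form stays thetezip.
Attach polarity affirmative -tso (after consonant 'p') → theteziptso.
Attach mood conditional -ats → theteziptsoats.
Apply vowel harmony: theteziptsoats → theteziptseets.
Nasal assimilation: no change.

theteziptseets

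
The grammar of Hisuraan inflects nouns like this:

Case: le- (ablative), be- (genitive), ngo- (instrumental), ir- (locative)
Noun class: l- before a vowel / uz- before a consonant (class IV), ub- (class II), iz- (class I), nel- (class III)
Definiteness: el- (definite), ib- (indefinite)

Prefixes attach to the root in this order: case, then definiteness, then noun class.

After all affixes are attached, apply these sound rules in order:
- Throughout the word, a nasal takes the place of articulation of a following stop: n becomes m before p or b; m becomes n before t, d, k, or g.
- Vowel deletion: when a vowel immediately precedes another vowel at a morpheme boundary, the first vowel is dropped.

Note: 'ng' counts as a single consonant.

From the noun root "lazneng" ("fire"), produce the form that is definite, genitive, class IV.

Attach case genitive be- → belazneng.
Attach definiteness definite el- → elbelazneng.
Attach noun class class IV l- (before vowel 'e') → lelbelazneng.
Nasal assimilation: no change.
Vowel deletion: no change.

lelbelazneng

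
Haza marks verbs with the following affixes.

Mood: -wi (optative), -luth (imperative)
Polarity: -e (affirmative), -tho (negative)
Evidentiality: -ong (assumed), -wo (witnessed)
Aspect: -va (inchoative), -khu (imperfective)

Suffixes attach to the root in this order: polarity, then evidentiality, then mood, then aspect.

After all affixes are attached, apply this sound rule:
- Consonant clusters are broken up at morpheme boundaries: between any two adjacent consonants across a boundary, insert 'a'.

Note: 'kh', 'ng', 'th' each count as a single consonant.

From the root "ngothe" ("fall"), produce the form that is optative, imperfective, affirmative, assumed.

Attach polarity affirmative -e → ngothee.
Attach evidentiality assumed -ong → ngotheeong.
Attach mood optative -wi → ngotheeongwi.
Attach aspect imperfective -khu → ngotheeongwikhu.
Apply epenthesis: ngotheeongwikhu → ngotheeongawikhu.

ngotheeongawikhu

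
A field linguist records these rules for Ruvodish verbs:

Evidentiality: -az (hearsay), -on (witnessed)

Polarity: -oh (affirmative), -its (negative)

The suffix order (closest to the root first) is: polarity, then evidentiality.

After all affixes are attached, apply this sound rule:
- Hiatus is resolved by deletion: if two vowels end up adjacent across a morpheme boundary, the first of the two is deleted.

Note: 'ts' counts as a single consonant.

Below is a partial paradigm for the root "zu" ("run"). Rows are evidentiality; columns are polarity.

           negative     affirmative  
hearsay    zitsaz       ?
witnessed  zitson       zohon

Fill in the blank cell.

Attach polarity affirmative -oh → zuoh.
Attach evidentiality hearsay -az → zuohaz.
Apply vowel deletion: zuohaz → zohaz.

zohaz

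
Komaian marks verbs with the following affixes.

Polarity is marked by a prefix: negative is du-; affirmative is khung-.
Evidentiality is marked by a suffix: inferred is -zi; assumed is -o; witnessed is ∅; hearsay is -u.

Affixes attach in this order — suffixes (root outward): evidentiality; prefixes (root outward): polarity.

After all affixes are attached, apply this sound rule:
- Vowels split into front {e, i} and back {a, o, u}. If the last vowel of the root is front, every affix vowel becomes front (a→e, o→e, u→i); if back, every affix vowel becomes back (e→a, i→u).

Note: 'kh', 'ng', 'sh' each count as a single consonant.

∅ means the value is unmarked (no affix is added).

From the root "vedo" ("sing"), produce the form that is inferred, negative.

duvedozu

Attach evidentiality inferred -zi → vedozi.
Attach polarity negative du- → duvedozi.
Apply vowel harmony: duvedozi → duvedozu.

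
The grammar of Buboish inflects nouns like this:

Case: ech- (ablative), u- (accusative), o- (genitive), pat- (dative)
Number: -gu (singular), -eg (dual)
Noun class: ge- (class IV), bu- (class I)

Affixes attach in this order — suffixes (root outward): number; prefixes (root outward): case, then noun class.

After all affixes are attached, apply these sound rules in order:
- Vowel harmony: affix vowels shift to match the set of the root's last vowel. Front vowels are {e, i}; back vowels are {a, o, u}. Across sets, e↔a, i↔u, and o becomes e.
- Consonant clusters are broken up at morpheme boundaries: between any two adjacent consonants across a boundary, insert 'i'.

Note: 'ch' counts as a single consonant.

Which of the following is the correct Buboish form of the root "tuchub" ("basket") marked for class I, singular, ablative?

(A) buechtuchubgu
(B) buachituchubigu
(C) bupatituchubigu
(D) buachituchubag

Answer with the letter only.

Attach number singular -gu → tuchubgu.
Attach case ablative ech- → echtuchubgu.
Attach noun class class I bu- → buechtuchubgu.
Apply vowel harmony: buechtuchubgu → buachtuchubgu.
Apply epenthesis: buachtuchubgu → buachituchubigu.
So the correct form is buachituchubigu, option (B).
(D) buachituchubag is wrong: it uses dual instead of singular for number.
(C) bupatituchubigu is wrong: it uses dative instead of ablative for case.
(A) buechtuchubgu is wrong: it fails to apply the sound rule(s).

B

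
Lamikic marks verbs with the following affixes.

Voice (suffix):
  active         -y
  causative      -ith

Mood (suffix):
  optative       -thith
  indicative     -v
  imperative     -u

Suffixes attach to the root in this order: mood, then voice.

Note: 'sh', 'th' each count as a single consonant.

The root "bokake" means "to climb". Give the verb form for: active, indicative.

bokakevy

Attach mood indicative -v → bokakev.
Attach voice active -y → bokakevy.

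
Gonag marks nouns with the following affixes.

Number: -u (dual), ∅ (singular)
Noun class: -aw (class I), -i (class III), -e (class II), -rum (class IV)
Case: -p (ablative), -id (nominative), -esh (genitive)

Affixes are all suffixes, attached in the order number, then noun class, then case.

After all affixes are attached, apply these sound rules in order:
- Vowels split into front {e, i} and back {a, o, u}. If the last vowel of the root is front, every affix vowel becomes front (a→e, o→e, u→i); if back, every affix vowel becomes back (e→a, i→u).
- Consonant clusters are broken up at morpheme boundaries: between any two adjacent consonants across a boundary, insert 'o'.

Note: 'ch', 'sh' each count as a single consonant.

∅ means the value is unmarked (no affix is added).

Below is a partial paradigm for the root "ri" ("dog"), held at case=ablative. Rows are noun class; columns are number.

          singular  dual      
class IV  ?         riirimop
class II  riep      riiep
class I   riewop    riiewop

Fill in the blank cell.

ririmop

number = singular: zero marking, form stays ri.
Attach noun class class IV -rum → rirum.
Attach case ablative -p → rirump.
Apply vowel harmony: rirump → ririmp.
Apply epenthesis: ririmp → ririmop.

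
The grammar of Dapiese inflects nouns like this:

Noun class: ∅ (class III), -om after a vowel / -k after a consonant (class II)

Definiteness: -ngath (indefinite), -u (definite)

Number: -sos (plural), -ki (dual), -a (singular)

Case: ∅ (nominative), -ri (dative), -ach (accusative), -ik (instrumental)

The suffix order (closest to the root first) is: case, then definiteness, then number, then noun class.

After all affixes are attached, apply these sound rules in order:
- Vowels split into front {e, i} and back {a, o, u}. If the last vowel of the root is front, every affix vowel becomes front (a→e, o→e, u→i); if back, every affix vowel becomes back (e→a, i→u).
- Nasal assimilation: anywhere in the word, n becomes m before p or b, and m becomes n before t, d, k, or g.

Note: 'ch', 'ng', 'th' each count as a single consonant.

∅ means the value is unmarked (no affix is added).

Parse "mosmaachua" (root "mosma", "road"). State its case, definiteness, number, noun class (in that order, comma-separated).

Segment: mosma-ach-u-a.
case: -ach → accusative.
definiteness: -u → definite.
number: -a → singular.
noun class: ∅ → class III.

accusative, definite, singular, class III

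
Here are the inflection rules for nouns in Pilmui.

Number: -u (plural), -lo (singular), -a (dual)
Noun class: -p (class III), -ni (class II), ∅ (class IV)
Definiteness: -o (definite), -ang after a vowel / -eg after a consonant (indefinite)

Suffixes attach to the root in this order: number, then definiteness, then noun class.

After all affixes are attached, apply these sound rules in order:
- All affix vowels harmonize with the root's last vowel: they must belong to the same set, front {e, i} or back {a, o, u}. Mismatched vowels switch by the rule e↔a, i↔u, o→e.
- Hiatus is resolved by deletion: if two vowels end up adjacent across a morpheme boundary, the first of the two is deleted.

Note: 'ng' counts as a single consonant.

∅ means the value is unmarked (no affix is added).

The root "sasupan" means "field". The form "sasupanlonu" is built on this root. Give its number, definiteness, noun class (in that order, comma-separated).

singular, definite, class II

Segment: sasupan-lo-o-ni.
number: -lo → singular.
definiteness: -o → definite.
noun class: -ni → class II.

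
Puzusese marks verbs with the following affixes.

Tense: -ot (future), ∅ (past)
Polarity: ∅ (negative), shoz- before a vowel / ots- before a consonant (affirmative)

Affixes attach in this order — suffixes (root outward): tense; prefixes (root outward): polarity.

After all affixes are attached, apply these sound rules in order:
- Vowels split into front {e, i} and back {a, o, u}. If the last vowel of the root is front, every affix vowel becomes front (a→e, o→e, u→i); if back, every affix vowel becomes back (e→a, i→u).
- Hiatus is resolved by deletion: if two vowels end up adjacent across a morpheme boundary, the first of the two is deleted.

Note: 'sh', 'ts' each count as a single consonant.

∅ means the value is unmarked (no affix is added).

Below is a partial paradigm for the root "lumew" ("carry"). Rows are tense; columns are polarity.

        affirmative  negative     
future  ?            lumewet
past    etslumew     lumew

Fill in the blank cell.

Attach polarity affirmative ots- (before consonant 'l') → otslumew.
Attach tense future -ot → otslumewot.
Apply vowel harmony: otslumewot → etslumewet.
Vowel deletion: no change.

etslumewet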